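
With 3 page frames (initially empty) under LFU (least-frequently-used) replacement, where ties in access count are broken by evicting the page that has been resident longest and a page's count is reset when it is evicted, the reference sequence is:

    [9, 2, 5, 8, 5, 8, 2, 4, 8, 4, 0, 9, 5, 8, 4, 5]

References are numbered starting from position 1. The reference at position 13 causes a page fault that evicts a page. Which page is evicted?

pos 1: 9 -> miss, frames {9}
pos 2: 2 -> miss, frames {9,2}
pos 3: 5 -> miss, frames {9,2,5}
pos 4: 8 -> miss, evict 9, frames {2,5,8}
pos 5: 5 -> hit
pos 6: 8 -> hit
pos 7: 2 -> hit
pos 8: 4 -> miss, evict 2, frames {5,8,4}
pos 9: 8 -> hit
pos 10: 4 -> hit
pos 11: 0 -> miss, evict 5, frames {8,4,0}
pos 12: 9 -> miss, evict 0, frames {8,4,9}
pos 13: 5 -> miss, evict 9, frames {8,4,5}
At position 13, page 9 is evicted.

9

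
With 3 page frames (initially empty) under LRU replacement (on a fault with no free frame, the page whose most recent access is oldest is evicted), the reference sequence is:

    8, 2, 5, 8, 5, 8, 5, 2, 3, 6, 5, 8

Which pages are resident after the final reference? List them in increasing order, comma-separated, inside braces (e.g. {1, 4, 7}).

8: fault, frames {8}
2: fault, frames {8,2}
5: fault, frames {8,2,5}
8: hit
5: hit
8: hit
5: hit
2: hit
3: fault, evict 8, frames {5,2,3}
6: fault, evict 5, frames {2,3,6}
5: fault, evict 2, frames {3,6,5}
8: fault, evict 3, frames {6,5,8}

{5, 6, 8}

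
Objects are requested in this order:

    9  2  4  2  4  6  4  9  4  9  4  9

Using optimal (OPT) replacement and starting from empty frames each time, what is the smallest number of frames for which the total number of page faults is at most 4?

f=1: 12 faults
f=2: 5 faults
f=3: 4 faults
f=4: 4 faults
Smallest f with faults ≤ 4 is 3.

3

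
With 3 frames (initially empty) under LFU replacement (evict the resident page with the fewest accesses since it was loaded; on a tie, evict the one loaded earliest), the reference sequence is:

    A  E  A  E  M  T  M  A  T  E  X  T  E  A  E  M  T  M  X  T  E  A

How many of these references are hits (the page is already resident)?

9

A → fault, frames {A}
E → fault, frames {A,E}
A → hit
E → hit
M → fault, frames {A,E,M}
T → fault, evict M, frames {A,E,T}
M → fault, evict T, frames {A,E,M}
A → hit
T → fault, evict M, frames {A,E,T}
E → hit
X → fault, evict T, frames {A,E,X}
T → fault, evict X, frames {A,E,T}
E → hit
A → hit
E → hit
M → fault, evict T, frames {A,E,M}
T → fault, evict M, frames {A,E,T}
M → fault, evict T, frames {A,E,M}
X → fault, evict M, frames {A,E,X}
T → fault, evict X, frames {A,E,T}
E → hit
A → hit
Hits: 9.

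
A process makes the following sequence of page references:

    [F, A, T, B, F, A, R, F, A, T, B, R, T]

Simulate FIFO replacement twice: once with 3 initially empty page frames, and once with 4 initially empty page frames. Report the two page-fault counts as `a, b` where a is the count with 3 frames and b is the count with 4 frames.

3 frames: F F F F F F F . . F F . . → 9 faults.
4 frames: F F F F . . F F F F F F . → 10 faults.
10 > 9: adding a frame increased faults — Belady's anomaly.

9, 10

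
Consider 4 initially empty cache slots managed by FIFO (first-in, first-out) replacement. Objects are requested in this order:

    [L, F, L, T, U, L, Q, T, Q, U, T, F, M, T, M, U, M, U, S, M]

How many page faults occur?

L -> fault, frames (L)
F -> fault, frames (L F)
L -> hit
T -> fault, frames (L F T)
U -> fault, frames (L F T U)
L -> hit
Q -> fault, evict L, frames (F T U Q)
T -> hit
Q -> hit
U -> hit
T -> hit
F -> hit
M -> fault, evict F, frames (T U Q M)
T -> hit
M -> hit
U -> hit
M -> hit
U -> hit
S -> fault, evict T, frames (U Q M S)
M -> hit
Page faults: 7.

7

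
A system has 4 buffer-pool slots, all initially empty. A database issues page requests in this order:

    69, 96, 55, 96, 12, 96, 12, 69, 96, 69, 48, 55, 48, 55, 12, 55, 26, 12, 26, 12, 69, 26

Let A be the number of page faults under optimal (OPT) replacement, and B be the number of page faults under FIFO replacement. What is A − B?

-1

Under OPT: F F F . F . . . . . F . . . . . F . . . . . → 6 faults.
Under FIFO: F F F . F . . . . . F . . . . . F . . . F . → 7 faults.
A − B = 6 − 7 = -1.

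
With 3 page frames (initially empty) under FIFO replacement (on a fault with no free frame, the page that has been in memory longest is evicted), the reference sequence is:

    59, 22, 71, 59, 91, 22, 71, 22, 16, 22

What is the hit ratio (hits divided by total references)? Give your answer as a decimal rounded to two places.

59 → fault, frames (59)
22 → fault, frames (59 22)
71 → fault, frames (59 22 71)
59 → hit
91 → fault, evict 59, frames (22 71 91)
22 → hit
71 → hit
22 → hit
16 → fault, evict 22, frames (71 91 16)
22 → fault, evict 71, frames (91 16 22)
Hits: 4 of 10 references → 4/10 = 0.4000.

0.40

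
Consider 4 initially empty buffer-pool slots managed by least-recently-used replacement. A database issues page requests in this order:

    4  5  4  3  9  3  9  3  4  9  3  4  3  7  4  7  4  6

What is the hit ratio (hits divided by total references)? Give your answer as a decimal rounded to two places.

0.67

4: miss, frames (4)
5: miss, frames (4 5)
4: hit
3: miss, frames (5 4 3)
9: miss, frames (5 4 3 9)
3: hit
9: hit
3: hit
4: hit
9: hit
3: hit
4: hit
3: hit
7: miss, evict 5, frames (9 4 3 7)
4: hit
7: hit
4: hit
6: miss, evict 9, frames (3 7 4 6)
Hits: 12 of 18 references → 12/18 = 0.6667.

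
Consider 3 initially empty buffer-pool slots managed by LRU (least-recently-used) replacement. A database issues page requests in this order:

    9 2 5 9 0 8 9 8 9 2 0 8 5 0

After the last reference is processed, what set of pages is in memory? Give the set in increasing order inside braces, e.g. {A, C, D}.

{0, 5, 8}

9 -> fault, frames (9)
2 -> fault, frames (9 2)
5 -> fault, frames (9 2 5)
9 -> hit
0 -> fault, evict 2, frames (5 9 0)
8 -> fault, evict 5, frames (9 0 8)
9 -> hit
8 -> hit
9 -> hit
2 -> fault, evict 0, frames (8 9 2)
0 -> fault, evict 8, frames (9 2 0)
8 -> fault, evict 9, frames (2 0 8)
5 -> fault, evict 2, frames (0 8 5)
0 -> hit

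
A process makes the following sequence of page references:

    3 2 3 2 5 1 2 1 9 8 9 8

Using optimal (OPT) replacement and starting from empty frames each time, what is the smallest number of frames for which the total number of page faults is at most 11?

2

f=1: 12 faults
f=2: 6 faults
f=3: 6 faults
f=4: 6 faults
f=5: 6 faults
f=6: 6 faults
Smallest f with faults ≤ 11 is 2.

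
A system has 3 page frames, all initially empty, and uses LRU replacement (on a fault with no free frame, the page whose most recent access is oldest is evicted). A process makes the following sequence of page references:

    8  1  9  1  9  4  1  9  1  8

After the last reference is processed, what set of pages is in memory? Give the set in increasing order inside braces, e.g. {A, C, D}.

{1, 8, 9}

8 → fault, frames (8)
1 → fault, frames (8 1)
9 → fault, frames (8 1 9)
1 → hit
9 → hit
4 → fault, evict 8, frames (1 9 4)
1 → hit
9 → hit
1 → hit
8 → fault, evict 4, frames (9 1 8)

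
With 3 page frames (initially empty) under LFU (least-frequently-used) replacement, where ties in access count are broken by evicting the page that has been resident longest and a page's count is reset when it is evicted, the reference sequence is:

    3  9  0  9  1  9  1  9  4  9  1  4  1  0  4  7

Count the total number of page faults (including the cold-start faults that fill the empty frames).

8

3 → miss, frames (3)
9 → miss, frames (3 9)
0 → miss, frames (3 9 0)
9 → hit
1 → miss, evict 3, frames (9 0 1)
9 → hit
1 → hit
9 → hit
4 → miss, evict 0, frames (9 1 4)
9 → hit
1 → hit
4 → hit
1 → hit
0 → miss, evict 4, frames (9 1 0)
4 → miss, evict 0, frames (9 1 4)
7 → miss, evict 4, frames (9 1 7)
Page faults: 8.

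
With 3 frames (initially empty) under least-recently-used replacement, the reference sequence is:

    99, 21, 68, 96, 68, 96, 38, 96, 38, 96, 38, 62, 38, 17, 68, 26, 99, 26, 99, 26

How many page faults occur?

10

99 -> fault, frames (99)
21 -> fault, frames (99 21)
68 -> fault, frames (99 21 68)
96 -> fault, evict 99, frames (21 68 96)
68 -> hit
96 -> hit
38 -> fault, evict 21, frames (68 96 38)
96 -> hit
38 -> hit
96 -> hit
38 -> hit
62 -> fault, evict 68, frames (96 38 62)
38 -> hit
17 -> fault, evict 96, frames (62 38 17)
68 -> fault, evict 62, frames (38 17 68)
26 -> fault, evict 38, frames (17 68 26)
99 -> fault, evict 17, frames (68 26 99)
26 -> hit
99 -> hit
26 -> hit
Page faults: 10.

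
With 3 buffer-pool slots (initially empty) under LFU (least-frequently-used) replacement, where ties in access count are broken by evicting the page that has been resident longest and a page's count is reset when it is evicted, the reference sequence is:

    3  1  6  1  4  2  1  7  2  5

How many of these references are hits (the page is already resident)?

3

3 → fault, frames [3]
1 → fault, frames [3, 1]
6 → fault, frames [3, 1, 6]
1 → hit
4 → fault, evict 3, frames [1, 6, 4]
2 → fault, evict 6, frames [1, 4, 2]
1 → hit
7 → fault, evict 4, frames [1, 2, 7]
2 → hit
5 → fault, evict 7, frames [1, 2, 5]
Hits: 3.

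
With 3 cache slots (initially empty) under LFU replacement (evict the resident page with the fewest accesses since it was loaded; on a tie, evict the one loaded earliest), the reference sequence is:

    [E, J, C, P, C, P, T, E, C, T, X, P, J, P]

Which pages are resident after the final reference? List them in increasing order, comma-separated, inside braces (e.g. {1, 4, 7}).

{C, J, P}

E -> fault, frames (E)
J -> fault, frames (E J)
C -> fault, frames (E J C)
P -> fault, evict E, frames (J C P)
C -> hit
P -> hit
T -> fault, evict J, frames (C P T)
E -> fault, evict T, frames (C P E)
C -> hit
T -> fault, evict E, frames (C P T)
X -> fault, evict T, frames (C P X)
P -> hit
J -> fault, evict X, frames (C P J)
P -> hit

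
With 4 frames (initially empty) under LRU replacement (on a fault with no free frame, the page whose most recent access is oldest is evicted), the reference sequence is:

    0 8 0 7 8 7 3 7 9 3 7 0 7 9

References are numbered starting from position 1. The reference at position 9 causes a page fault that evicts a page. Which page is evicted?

pos 1: 0 → miss, frames (0)
pos 2: 8 → miss, frames (0 8)
pos 3: 0 → hit
pos 4: 7 → miss, frames (8 0 7)
pos 5: 8 → hit
pos 6: 7 → hit
pos 7: 3 → miss, frames (0 8 7 3)
pos 8: 7 → hit
pos 9: 9 → miss, evict 0, frames (8 3 7 9)
At position 9, page 0 is evicted.

0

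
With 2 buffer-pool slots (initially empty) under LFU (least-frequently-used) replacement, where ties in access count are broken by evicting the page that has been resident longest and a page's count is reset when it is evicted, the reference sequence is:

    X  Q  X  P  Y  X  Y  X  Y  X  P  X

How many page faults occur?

5

X → fault, frames [X]
Q → fault, frames [X, Q]
X → hit
P → fault, evict Q, frames [X, P]
Y → fault, evict P, frames [X, Y]
X → hit
Y → hit
X → hit
Y → hit
X → hit
P → fault, evict Y, frames [X, P]
X → hit
Page faults: 5.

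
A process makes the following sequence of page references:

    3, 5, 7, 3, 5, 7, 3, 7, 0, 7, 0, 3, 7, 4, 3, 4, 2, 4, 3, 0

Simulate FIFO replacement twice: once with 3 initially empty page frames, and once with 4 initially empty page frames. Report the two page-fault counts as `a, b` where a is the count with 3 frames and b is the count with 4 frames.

8, 7

3 frames: F F F . . . . . F . . F . F . . F . . F → 8 faults.
4 frames: F F F . . . . . F . . . . F F . F . . . → 7 faults.
7 < 8: adding a frame reduced faults, as is typical.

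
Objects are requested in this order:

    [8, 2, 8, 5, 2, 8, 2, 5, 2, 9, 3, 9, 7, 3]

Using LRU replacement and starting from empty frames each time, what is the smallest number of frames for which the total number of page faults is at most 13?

2

f=1: 14 faults
f=2: 10 faults
f=3: 6 faults
f=4: 6 faults
f=5: 6 faults
f=6: 6 faults
Smallest f with faults ≤ 13 is 2.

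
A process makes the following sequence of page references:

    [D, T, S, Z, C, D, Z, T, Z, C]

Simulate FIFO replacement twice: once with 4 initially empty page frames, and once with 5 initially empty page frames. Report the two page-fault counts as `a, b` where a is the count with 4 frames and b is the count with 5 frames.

4 frames: F F F F F F . F . . → 7 faults.
5 frames: F F F F F . . . . . → 5 faults.
5 < 7: adding a frame reduced faults, as is typical.

7, 5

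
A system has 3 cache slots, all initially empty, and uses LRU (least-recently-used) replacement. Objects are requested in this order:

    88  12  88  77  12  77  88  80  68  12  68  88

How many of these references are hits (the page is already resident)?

88: fault, frames (88)
12: fault, frames (88 12)
88: hit
77: fault, frames (12 88 77)
12: hit
77: hit
88: hit
80: fault, evict 12, frames (77 88 80)
68: fault, evict 77, frames (88 80 68)
12: fault, evict 88, frames (80 68 12)
68: hit
88: fault, evict 80, frames (12 68 88)
Hits: 5.

5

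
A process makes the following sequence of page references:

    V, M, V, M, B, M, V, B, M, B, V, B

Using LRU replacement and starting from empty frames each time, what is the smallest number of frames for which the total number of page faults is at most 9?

f=1: 12 faults
f=2: 7 faults
f=3: 3 faults
Smallest f with faults ≤ 9 is 2.

2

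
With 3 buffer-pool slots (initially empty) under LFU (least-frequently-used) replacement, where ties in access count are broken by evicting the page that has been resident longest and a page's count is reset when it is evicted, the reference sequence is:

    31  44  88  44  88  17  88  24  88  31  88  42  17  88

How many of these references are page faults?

8

31: miss, frames (31)
44: miss, frames (31 44)
88: miss, frames (31 44 88)
44: hit
88: hit
17: miss, evict 31, frames (44 88 17)
88: hit
24: miss, evict 17, frames (44 88 24)
88: hit
31: miss, evict 24, frames (44 88 31)
88: hit
42: miss, evict 31, frames (44 88 42)
17: miss, evict 42, frames (44 88 17)
88: hit
Page faults: 8.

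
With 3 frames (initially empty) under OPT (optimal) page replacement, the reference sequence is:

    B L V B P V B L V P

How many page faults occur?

5

B -> miss, frames [B]
L -> miss, frames [B, L]
V -> miss, frames [B, L, V]
B -> hit
P -> miss, evict L, frames [B, V, P]
V -> hit
B -> hit
L -> miss, evict B, frames [V, P, L]
V -> hit
P -> hit
Page faults: 5.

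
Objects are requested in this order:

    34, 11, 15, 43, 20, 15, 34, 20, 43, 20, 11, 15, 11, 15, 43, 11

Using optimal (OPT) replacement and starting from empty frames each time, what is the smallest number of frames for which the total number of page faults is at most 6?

f=1: 16 faults
f=2: 10 faults
f=3: 7 faults
f=4: 6 faults
f=5: 5 faults
Smallest f with faults ≤ 6 is 4.

4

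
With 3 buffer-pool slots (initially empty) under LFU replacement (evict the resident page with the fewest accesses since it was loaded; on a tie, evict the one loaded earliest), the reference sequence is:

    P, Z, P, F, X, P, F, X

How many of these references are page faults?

4

P -> miss, frames {P}
Z -> miss, frames {P,Z}
P -> hit
F -> miss, frames {P,Z,F}
X -> miss, evict Z, frames {P,F,X}
P -> hit
F -> hit
X -> hit
Page faults: 4.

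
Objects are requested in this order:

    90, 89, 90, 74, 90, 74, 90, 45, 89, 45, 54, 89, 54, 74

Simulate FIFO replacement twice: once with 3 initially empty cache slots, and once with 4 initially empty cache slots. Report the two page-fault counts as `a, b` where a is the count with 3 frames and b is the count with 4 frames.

7, 5

3 frames: F F . F . . . F . . F F . F → 7 faults.
4 frames: F F . F . . . F . . F . . . → 5 faults.
5 < 7: adding a frame reduced faults, as is typical.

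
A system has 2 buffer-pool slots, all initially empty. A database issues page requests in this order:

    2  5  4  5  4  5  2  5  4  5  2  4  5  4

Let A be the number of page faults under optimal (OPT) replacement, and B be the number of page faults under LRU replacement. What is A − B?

-1

Under OPT: F F F . . . F . F . F . F . → 7 faults.
Under LRU: F F F . . . F . F . F F F . → 8 faults.
A − B = 7 − 8 = -1.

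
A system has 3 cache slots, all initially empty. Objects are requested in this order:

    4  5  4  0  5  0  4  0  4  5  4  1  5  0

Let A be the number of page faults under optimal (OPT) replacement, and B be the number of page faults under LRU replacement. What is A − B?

Under OPT: F F . F . . . . . . . F . . → 4 faults.
Under LRU: F F . F . . . . . . . F . F → 5 faults.
A − B = 4 − 5 = -1.

-1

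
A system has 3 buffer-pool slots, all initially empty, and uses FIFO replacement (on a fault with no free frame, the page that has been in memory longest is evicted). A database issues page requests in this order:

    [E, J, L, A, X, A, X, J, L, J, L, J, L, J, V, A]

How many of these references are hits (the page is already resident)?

7

E: miss, frames [E]
J: miss, frames [E, J]
L: miss, frames [E, J, L]
A: miss, evict E, frames [J, L, A]
X: miss, evict J, frames [L, A, X]
A: hit
X: hit
J: miss, evict L, frames [A, X, J]
L: miss, evict A, frames [X, J, L]
J: hit
L: hit
J: hit
L: hit
J: hit
V: miss, evict X, frames [J, L, V]
A: miss, evict J, frames [L, V, A]
Hits: 7.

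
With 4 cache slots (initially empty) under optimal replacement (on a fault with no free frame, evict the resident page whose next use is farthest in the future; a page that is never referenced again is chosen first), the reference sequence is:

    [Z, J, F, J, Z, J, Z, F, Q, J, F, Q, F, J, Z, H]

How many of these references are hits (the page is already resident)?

Z → fault, frames [Z]
J → fault, frames [Z, J]
F → fault, frames [Z, J, F]
J → hit
Z → hit
J → hit
Z → hit
F → hit
Q → fault, frames [Z, J, F, Q]
J → hit
F → hit
Q → hit
F → hit
J → hit
Z → hit
H → fault, evict Q, frames [Z, J, F, H]
Hits: 11.

11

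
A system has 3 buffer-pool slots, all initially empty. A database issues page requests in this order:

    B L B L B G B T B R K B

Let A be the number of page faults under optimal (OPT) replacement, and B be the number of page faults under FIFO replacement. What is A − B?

Under OPT: F F . . . F . F . F F . → 6 faults.
Under FIFO: F F . . . F . F F F F . → 7 faults.
A − B = 6 − 7 = -1.

-1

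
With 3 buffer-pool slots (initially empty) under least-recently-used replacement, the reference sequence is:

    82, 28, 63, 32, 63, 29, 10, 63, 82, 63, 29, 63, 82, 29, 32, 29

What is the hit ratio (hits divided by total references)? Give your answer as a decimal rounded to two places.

0.44

82 -> miss, frames (82)
28 -> miss, frames (82 28)
63 -> miss, frames (82 28 63)
32 -> miss, evict 82, frames (28 63 32)
63 -> hit
29 -> miss, evict 28, frames (32 63 29)
10 -> miss, evict 32, frames (63 29 10)
63 -> hit
82 -> miss, evict 29, frames (10 63 82)
63 -> hit
29 -> miss, evict 10, frames (82 63 29)
63 -> hit
82 -> hit
29 -> hit
32 -> miss, evict 63, frames (82 29 32)
29 -> hit
Hits: 7 of 16 references → 7/16 = 0.4375.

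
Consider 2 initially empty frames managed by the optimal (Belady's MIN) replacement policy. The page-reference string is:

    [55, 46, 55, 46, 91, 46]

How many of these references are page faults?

3

55 -> fault, frames (55)
46 -> fault, frames (55 46)
55 -> hit
46 -> hit
91 -> fault, evict 55, frames (46 91)
46 -> hit
Page faults: 3.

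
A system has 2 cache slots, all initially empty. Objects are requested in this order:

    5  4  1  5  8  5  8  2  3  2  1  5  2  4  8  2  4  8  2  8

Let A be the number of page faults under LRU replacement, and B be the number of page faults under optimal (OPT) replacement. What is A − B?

4

Under LRU: F F F F F . . F F . F F F F F F F F F . → 16 faults.
Under OPT: F F F . F . . F F . F F . F F . F . F . → 12 faults.
A − B = 16 − 12 = 4.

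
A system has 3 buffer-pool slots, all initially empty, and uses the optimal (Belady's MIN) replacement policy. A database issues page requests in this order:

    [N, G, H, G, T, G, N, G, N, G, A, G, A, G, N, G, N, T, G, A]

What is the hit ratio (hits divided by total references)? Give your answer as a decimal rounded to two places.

N: miss, frames (N)
G: miss, frames (N G)
H: miss, frames (N G H)
G: hit
T: miss, evict H, frames (N G T)
G: hit
N: hit
G: hit
N: hit
G: hit
A: miss, evict T, frames (N G A)
G: hit
A: hit
G: hit
N: hit
G: hit
N: hit
T: miss, evict N, frames (G A T)
G: hit
A: hit
Hits: 14 of 20 references → 14/20 = 0.7000.

0.70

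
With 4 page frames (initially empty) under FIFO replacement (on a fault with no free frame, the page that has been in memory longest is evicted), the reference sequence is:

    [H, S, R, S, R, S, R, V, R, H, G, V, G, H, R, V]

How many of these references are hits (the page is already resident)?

H -> miss, frames [H]
S -> miss, frames [H, S]
R -> miss, frames [H, S, R]
S -> hit
R -> hit
S -> hit
R -> hit
V -> miss, frames [H, S, R, V]
R -> hit
H -> hit
G -> miss, evict H, frames [S, R, V, G]
V -> hit
G -> hit
H -> miss, evict S, frames [R, V, G, H]
R -> hit
V -> hit
Hits: 10.

10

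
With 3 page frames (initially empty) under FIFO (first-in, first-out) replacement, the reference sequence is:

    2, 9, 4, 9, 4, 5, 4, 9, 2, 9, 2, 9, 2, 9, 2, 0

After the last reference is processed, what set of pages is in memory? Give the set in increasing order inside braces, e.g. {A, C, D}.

2 → miss, frames [2]
9 → miss, frames [2, 9]
4 → miss, frames [2, 9, 4]
9 → hit
4 → hit
5 → miss, evict 2, frames [9, 4, 5]
4 → hit
9 → hit
2 → miss, evict 9, frames [4, 5, 2]
9 → miss, evict 4, frames [5, 2, 9]
2 → hit
9 → hit
2 → hit
9 → hit
2 → hit
0 → miss, evict 5, frames [2, 9, 0]

{0, 2, 9}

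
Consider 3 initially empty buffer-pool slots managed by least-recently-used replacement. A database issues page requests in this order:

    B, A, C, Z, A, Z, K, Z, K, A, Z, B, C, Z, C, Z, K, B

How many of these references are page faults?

9

B: fault, frames (B)
A: fault, frames (B A)
C: fault, frames (B A C)
Z: fault, evict B, frames (A C Z)
A: hit
Z: hit
K: fault, evict C, frames (A Z K)
Z: hit
K: hit
A: hit
Z: hit
B: fault, evict K, frames (A Z B)
C: fault, evict A, frames (Z B C)
Z: hit
C: hit
Z: hit
K: fault, evict B, frames (C Z K)
B: fault, evict C, frames (Z K B)
Page faults: 9.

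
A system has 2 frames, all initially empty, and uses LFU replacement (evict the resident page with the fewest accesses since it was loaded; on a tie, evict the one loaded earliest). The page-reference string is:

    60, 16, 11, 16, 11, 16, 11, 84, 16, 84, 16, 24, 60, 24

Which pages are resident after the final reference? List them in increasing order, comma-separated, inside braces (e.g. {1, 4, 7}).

{11, 24}

60 -> miss, frames {60}
16 -> miss, frames {60,16}
11 -> miss, evict 60, frames {16,11}
16 -> hit
11 -> hit
16 -> hit
11 -> hit
84 -> miss, evict 16, frames {11,84}
16 -> miss, evict 84, frames {11,16}
84 -> miss, evict 16, frames {11,84}
16 -> miss, evict 84, frames {11,16}
24 -> miss, evict 16, frames {11,24}
60 -> miss, evict 24, frames {11,60}
24 -> miss, evict 60, frames {11,24}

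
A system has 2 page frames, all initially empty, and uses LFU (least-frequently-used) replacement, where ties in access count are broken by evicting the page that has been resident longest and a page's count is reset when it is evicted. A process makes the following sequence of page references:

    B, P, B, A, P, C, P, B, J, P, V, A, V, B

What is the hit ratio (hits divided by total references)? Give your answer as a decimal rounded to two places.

B → miss, frames [B]
P → miss, frames [B, P]
B → hit
A → miss, evict P, frames [B, A]
P → miss, evict A, frames [B, P]
C → miss, evict P, frames [B, C]
P → miss, evict C, frames [B, P]
B → hit
J → miss, evict P, frames [B, J]
P → miss, evict J, frames [B, P]
V → miss, evict P, frames [B, V]
A → miss, evict V, frames [B, A]
V → miss, evict A, frames [B, V]
B → hit
Hits: 3 of 14 references → 3/14 = 0.2143.

0.21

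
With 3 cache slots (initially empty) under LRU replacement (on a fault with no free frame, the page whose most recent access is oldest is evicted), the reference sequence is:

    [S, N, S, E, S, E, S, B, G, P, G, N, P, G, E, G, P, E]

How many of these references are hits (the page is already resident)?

S: miss, frames {S}
N: miss, frames {S,N}
S: hit
E: miss, frames {N,S,E}
S: hit
E: hit
S: hit
B: miss, evict N, frames {E,S,B}
G: miss, evict E, frames {S,B,G}
P: miss, evict S, frames {B,G,P}
G: hit
N: miss, evict B, frames {P,G,N}
P: hit
G: hit
E: miss, evict N, frames {P,G,E}
G: hit
P: hit
E: hit
Hits: 10.

10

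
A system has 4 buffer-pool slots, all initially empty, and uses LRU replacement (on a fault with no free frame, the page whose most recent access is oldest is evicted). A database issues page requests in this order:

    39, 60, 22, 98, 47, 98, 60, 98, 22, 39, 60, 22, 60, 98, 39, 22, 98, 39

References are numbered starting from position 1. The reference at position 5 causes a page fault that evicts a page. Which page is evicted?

pos 1: 39 → miss, frames (39)
pos 2: 60 → miss, frames (39 60)
pos 3: 22 → miss, frames (39 60 22)
pos 4: 98 → miss, frames (39 60 22 98)
pos 5: 47 → miss, evict 39, frames (60 22 98 47)
At position 5, page 39 is evicted.

39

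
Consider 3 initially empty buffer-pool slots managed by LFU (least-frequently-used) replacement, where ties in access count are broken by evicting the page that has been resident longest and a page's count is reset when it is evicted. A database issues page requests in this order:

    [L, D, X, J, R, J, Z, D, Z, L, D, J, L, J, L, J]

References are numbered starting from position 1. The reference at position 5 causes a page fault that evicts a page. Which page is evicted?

D

pos 1: L → fault, frames [L]
pos 2: D → fault, frames [L, D]
pos 3: X → fault, frames [L, D, X]
pos 4: J → fault, evict L, frames [D, X, J]
pos 5: R → fault, evict D, frames [X, J, R]
At position 5, page D is evicted.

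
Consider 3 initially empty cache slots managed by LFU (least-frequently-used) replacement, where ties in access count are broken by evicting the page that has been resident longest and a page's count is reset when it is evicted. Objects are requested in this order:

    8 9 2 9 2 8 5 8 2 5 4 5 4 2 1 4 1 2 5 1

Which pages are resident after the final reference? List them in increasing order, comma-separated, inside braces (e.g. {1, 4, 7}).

{1, 2, 9}

8: miss, frames (8)
9: miss, frames (8 9)
2: miss, frames (8 9 2)
9: hit
2: hit
8: hit
5: miss, evict 8, frames (9 2 5)
8: miss, evict 5, frames (9 2 8)
2: hit
5: miss, evict 8, frames (9 2 5)
4: miss, evict 5, frames (9 2 4)
5: miss, evict 4, frames (9 2 5)
4: miss, evict 5, frames (9 2 4)
2: hit
1: miss, evict 4, frames (9 2 1)
4: miss, evict 1, frames (9 2 4)
1: miss, evict 4, frames (9 2 1)
2: hit
5: miss, evict 1, frames (9 2 5)
1: miss, evict 5, frames (9 2 1)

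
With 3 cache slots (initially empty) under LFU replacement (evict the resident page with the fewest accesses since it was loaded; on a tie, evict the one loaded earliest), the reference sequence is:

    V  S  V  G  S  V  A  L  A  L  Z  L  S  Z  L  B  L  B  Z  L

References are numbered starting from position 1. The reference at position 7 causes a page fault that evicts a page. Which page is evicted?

pos 1: V → miss, frames [V]
pos 2: S → miss, frames [V, S]
pos 3: V → hit
pos 4: G → miss, frames [V, S, G]
pos 5: S → hit
pos 6: V → hit
pos 7: A → miss, evict G, frames [V, S, A]
At position 7, page G is evicted.

G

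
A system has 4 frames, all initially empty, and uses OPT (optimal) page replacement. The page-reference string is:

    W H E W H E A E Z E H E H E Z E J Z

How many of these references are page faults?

W: miss, frames [W]
H: miss, frames [W, H]
E: miss, frames [W, H, E]
W: hit
H: hit
E: hit
A: miss, frames [W, H, E, A]
E: hit
Z: miss, evict A, frames [W, H, E, Z]
E: hit
H: hit
E: hit
H: hit
E: hit
Z: hit
E: hit
J: miss, evict E, frames [W, H, Z, J]
Z: hit
Page faults: 6.

6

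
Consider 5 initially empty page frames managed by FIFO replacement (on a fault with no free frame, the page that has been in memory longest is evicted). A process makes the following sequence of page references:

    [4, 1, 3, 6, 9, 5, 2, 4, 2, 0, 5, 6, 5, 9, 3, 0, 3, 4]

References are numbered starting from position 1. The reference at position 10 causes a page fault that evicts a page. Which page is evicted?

6

pos 1: 4 → fault, frames {4}
pos 2: 1 → fault, frames {4,1}
pos 3: 3 → fault, frames {4,1,3}
pos 4: 6 → fault, frames {4,1,3,6}
pos 5: 9 → fault, frames {4,1,3,6,9}
pos 6: 5 → fault, evict 4, frames {1,3,6,9,5}
pos 7: 2 → fault, evict 1, frames {3,6,9,5,2}
pos 8: 4 → fault, evict 3, frames {6,9,5,2,4}
pos 9: 2 → hit
pos 10: 0 → fault, evict 6, frames {9,5,2,4,0}
At position 10, page 6 is evicted.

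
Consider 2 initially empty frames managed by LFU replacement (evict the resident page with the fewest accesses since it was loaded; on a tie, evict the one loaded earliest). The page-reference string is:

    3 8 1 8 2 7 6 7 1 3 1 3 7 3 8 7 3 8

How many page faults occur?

15

3 → fault, frames {3}
8 → fault, frames {3,8}
1 → fault, evict 3, frames {8,1}
8 → hit
2 → fault, evict 1, frames {8,2}
7 → fault, evict 2, frames {8,7}
6 → fault, evict 7, frames {8,6}
7 → fault, evict 6, frames {8,7}
1 → fault, evict 7, frames {8,1}
3 → fault, evict 1, frames {8,3}
1 → fault, evict 3, frames {8,1}
3 → fault, evict 1, frames {8,3}
7 → fault, evict 3, frames {8,7}
3 → fault, evict 7, frames {8,3}
8 → hit
7 → fault, evict 3, frames {8,7}
3 → fault, evict 7, frames {8,3}
8 → hit
Page faults: 15.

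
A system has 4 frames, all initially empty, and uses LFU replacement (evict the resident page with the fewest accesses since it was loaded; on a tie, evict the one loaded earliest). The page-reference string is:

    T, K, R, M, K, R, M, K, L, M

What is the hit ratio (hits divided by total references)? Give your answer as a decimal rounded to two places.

0.50

T: miss, frames {T}
K: miss, frames {T,K}
R: miss, frames {T,K,R}
M: miss, frames {T,K,R,M}
K: hit
R: hit
M: hit
K: hit
L: miss, evict T, frames {K,R,M,L}
M: hit
Hits: 5 of 10 references → 5/10 = 0.5000.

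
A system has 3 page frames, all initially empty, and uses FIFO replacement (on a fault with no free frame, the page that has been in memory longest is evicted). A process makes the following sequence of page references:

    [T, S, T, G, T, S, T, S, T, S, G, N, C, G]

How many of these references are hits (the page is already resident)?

T → miss, frames (T)
S → miss, frames (T S)
T → hit
G → miss, frames (T S G)
T → hit
S → hit
T → hit
S → hit
T → hit
S → hit
G → hit
N → miss, evict T, frames (S G N)
C → miss, evict S, frames (G N C)
G → hit
Hits: 9.

9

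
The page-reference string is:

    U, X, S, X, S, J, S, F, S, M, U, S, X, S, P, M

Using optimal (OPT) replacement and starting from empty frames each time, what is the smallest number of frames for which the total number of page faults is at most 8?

3

f=1: 16 faults
f=2: 10 faults
f=3: 8 faults
f=4: 7 faults
f=5: 7 faults
f=6: 7 faults
f=7: 7 faults
Smallest f with faults ≤ 8 is 3.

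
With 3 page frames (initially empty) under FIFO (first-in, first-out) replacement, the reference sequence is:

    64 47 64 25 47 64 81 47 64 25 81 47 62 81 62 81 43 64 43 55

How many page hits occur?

9

64 → miss, frames {64}
47 → miss, frames {64,47}
64 → hit
25 → miss, frames {64,47,25}
47 → hit
64 → hit
81 → miss, evict 64, frames {47,25,81}
47 → hit
64 → miss, evict 47, frames {25,81,64}
25 → hit
81 → hit
47 → miss, evict 25, frames {81,64,47}
62 → miss, evict 81, frames {64,47,62}
81 → miss, evict 64, frames {47,62,81}
62 → hit
81 → hit
43 → miss, evict 47, frames {62,81,43}
64 → miss, evict 62, frames {81,43,64}
43 → hit
55 → miss, evict 81, frames {43,64,55}
Hits: 9.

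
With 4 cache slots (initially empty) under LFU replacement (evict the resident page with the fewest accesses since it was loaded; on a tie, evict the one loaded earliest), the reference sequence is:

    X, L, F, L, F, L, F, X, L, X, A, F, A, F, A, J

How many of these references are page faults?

X → miss, frames {X}
L → miss, frames {X,L}
F → miss, frames {X,L,F}
L → hit
F → hit
L → hit
F → hit
X → hit
L → hit
X → hit
A → miss, frames {X,L,F,A}
F → hit
A → hit
F → hit
A → hit
J → miss, evict X, frames {L,F,A,J}
Page faults: 5.

5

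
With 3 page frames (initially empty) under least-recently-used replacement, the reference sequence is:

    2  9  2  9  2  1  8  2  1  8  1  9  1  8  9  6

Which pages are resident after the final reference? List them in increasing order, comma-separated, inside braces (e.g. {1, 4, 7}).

{6, 8, 9}

2 → miss, frames [2]
9 → miss, frames [2, 9]
2 → hit
9 → hit
2 → hit
1 → miss, frames [9, 2, 1]
8 → miss, evict 9, frames [2, 1, 8]
2 → hit
1 → hit
8 → hit
1 → hit
9 → miss, evict 2, frames [8, 1, 9]
1 → hit
8 → hit
9 → hit
6 → miss, evict 1, frames [8, 9, 6]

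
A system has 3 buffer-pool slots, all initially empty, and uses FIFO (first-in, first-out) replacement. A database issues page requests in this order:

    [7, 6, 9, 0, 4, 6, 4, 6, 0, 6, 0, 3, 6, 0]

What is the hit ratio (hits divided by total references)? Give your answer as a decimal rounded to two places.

0.43

7: miss, frames [7]
6: miss, frames [7, 6]
9: miss, frames [7, 6, 9]
0: miss, evict 7, frames [6, 9, 0]
4: miss, evict 6, frames [9, 0, 4]
6: miss, evict 9, frames [0, 4, 6]
4: hit
6: hit
0: hit
6: hit
0: hit
3: miss, evict 0, frames [4, 6, 3]
6: hit
0: miss, evict 4, frames [6, 3, 0]
Hits: 6 of 14 references → 6/14 = 0.4286.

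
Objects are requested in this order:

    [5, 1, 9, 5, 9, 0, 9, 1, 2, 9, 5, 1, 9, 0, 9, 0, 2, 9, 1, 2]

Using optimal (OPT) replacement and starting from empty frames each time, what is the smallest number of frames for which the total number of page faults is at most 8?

f=1: 20 faults
f=2: 11 faults
f=3: 8 faults
f=4: 6 faults
f=5: 5 faults
Smallest f with faults ≤ 8 is 3.

3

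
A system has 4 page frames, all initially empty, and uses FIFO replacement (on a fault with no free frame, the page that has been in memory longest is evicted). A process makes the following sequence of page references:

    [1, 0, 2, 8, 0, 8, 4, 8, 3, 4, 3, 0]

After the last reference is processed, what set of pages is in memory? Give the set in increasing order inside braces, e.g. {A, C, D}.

1 -> miss, frames (1)
0 -> miss, frames (1 0)
2 -> miss, frames (1 0 2)
8 -> miss, frames (1 0 2 8)
0 -> hit
8 -> hit
4 -> miss, evict 1, frames (0 2 8 4)
8 -> hit
3 -> miss, evict 0, frames (2 8 4 3)
4 -> hit
3 -> hit
0 -> miss, evict 2, frames (8 4 3 0)

{0, 3, 4, 8}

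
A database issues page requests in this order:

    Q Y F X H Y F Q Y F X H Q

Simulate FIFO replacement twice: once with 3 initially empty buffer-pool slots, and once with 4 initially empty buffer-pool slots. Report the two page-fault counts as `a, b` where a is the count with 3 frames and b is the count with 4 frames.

3 frames: F F F F F F F F . . F F . → 10 faults.
4 frames: F F F F F . . F F F F F F → 11 faults.
11 > 10: adding a frame increased faults — Belady's anomaly.

10, 11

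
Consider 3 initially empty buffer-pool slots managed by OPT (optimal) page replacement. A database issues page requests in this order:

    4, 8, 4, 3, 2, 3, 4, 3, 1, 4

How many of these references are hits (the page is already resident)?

4: fault, frames [4]
8: fault, frames [4, 8]
4: hit
3: fault, frames [4, 8, 3]
2: fault, evict 8, frames [4, 3, 2]
3: hit
4: hit
3: hit
1: fault, evict 2, frames [4, 3, 1]
4: hit
Hits: 5.

5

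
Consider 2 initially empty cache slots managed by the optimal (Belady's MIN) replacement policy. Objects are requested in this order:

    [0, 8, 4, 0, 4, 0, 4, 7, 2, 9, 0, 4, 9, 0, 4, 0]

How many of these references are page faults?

8

0: miss, frames [0]
8: miss, frames [0, 8]
4: miss, evict 8, frames [0, 4]
0: hit
4: hit
0: hit
4: hit
7: miss, evict 4, frames [0, 7]
2: miss, evict 7, frames [0, 2]
9: miss, evict 2, frames [0, 9]
0: hit
4: miss, evict 0, frames [9, 4]
9: hit
0: miss, evict 9, frames [4, 0]
4: hit
0: hit
Page faults: 8.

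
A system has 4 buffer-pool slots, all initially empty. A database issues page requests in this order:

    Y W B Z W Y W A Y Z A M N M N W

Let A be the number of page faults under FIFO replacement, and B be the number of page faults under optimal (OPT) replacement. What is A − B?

Under FIFO: F F F F . . . F F . . F F . . F → 9 faults.
Under OPT: F F F F . . . F . . . F F . . . → 7 faults.
A − B = 9 − 7 = 2.

2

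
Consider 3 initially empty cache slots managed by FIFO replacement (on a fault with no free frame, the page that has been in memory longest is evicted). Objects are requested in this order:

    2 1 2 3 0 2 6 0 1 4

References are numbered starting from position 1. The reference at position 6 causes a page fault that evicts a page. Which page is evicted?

1

pos 1: 2 -> miss, frames {2}
pos 2: 1 -> miss, frames {2,1}
pos 3: 2 -> hit
pos 4: 3 -> miss, frames {2,1,3}
pos 5: 0 -> miss, evict 2, frames {1,3,0}
pos 6: 2 -> miss, evict 1, frames {3,0,2}
At position 6, page 1 is evicted.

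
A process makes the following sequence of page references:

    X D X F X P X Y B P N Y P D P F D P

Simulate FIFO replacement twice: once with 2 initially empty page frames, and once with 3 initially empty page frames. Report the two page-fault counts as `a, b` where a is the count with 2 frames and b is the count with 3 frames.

14, 13

2 frames: F F . F F F . F F F F F F F . F . F → 14 faults.
3 frames: F F . F . F F F F F F F . F F F . . → 13 faults.
13 < 14: adding a frame reduced faults, as is typical.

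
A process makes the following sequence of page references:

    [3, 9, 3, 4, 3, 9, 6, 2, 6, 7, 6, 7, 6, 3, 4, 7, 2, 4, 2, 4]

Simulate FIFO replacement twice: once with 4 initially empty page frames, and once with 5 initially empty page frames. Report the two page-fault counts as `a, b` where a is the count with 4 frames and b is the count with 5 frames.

4 frames: F F . F . . F F . F . . . F F . . . . . → 8 faults.
5 frames: F F . F . . F F . F . . . F . . . . . . → 7 faults.
7 < 8: adding a frame reduced faults, as is typical.

8, 7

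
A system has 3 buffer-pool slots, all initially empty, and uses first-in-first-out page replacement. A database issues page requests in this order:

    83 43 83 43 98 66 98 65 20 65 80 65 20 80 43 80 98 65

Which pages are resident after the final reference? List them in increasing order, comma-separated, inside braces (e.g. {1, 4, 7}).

83: fault, frames [83]
43: fault, frames [83, 43]
83: hit
43: hit
98: fault, frames [83, 43, 98]
66: fault, evict 83, frames [43, 98, 66]
98: hit
65: fault, evict 43, frames [98, 66, 65]
20: fault, evict 98, frames [66, 65, 20]
65: hit
80: fault, evict 66, frames [65, 20, 80]
65: hit
20: hit
80: hit
43: fault, evict 65, frames [20, 80, 43]
80: hit
98: fault, evict 20, frames [80, 43, 98]
65: fault, evict 80, frames [43, 98, 65]

{43, 65, 98}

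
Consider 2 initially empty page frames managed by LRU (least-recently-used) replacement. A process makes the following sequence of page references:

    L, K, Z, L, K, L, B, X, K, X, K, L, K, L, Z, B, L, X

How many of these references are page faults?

L -> miss, frames [L]
K -> miss, frames [L, K]
Z -> miss, evict L, frames [K, Z]
L -> miss, evict K, frames [Z, L]
K -> miss, evict Z, frames [L, K]
L -> hit
B -> miss, evict K, frames [L, B]
X -> miss, evict L, frames [B, X]
K -> miss, evict B, frames [X, K]
X -> hit
K -> hit
L -> miss, evict X, frames [K, L]
K -> hit
L -> hit
Z -> miss, evict K, frames [L, Z]
B -> miss, evict L, frames [Z, B]
L -> miss, evict Z, frames [B, L]
X -> miss, evict B, frames [L, X]
Page faults: 13.

13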